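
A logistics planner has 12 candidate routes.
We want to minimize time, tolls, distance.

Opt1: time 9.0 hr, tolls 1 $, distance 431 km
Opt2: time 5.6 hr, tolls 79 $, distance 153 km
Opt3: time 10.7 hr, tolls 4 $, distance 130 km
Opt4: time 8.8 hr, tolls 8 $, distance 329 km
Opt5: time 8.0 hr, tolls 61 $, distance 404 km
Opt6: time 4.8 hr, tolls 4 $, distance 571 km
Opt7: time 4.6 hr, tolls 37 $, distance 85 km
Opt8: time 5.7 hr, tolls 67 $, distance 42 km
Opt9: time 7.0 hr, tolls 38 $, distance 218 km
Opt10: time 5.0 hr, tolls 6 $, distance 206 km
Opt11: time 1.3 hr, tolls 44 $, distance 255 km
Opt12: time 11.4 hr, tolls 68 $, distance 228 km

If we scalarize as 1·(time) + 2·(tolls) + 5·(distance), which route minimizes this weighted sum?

Opt8

Opt1: 1·9.0 + 2·1 + 5·431 = 2166.0
Opt2: 1·5.6 + 2·79 + 5·153 = 928.6
Opt3: 1·10.7 + 2·4 + 5·130 = 668.7
Opt4: 1·8.8 + 2·8 + 5·329 = 1669.8
Opt5: 1·8.0 + 2·61 + 5·404 = 2150.0
Opt6: 1·4.8 + 2·4 + 5·571 = 2867.8
Opt7: 1·4.6 + 2·37 + 5·85 = 503.6
Opt8: 1·5.7 + 2·67 + 5·42 = 349.7
Opt9: 1·7.0 + 2·38 + 5·218 = 1173.0
Opt10: 1·5.0 + 2·6 + 5·206 = 1047.0
Opt11: 1·1.3 + 2·44 + 5·255 = 1364.3
Opt12: 1·11.4 + 2·68 + 5·228 = 1287.4
Lowest: Opt8 at 349.7.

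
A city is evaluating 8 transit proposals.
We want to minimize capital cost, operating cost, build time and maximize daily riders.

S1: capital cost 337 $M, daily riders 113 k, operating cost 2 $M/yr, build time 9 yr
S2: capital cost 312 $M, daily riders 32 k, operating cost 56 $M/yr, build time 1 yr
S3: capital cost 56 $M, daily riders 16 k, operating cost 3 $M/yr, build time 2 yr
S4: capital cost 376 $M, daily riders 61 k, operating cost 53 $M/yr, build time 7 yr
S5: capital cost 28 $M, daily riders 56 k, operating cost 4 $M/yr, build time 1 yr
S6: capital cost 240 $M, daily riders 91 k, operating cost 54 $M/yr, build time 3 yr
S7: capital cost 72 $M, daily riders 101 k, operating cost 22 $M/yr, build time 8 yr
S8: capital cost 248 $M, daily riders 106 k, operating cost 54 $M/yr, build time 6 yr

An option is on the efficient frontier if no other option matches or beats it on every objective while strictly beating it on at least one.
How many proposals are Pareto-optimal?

S1: not dominated (best daily riders).
S2: dominated by S5 (capital cost 28≤312, daily riders 56≥32, operating cost 4≤56, build time 1≤1).
S3: not dominated.
S4: not dominated.
S5: not dominated (best capital cost).
S6: not dominated.
S7: not dominated.
S8: not dominated.
Pareto-optimal: S1, S3, S4, S5, S6, S7, S8 → 7.

7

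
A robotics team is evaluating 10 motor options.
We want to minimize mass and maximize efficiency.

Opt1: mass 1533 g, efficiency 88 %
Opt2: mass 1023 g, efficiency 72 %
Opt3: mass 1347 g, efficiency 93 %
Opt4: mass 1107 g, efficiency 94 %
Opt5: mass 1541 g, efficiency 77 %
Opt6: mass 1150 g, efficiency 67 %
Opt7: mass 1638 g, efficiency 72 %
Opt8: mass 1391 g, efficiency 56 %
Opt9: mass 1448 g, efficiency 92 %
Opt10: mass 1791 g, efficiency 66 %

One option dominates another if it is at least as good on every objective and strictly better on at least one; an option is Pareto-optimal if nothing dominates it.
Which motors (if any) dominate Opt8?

Opt2: mass 1023≤1391, efficiency 72≥56 — dominates Opt8.
Opt3: mass 1347≤1391, efficiency 93≥56 — dominates Opt8.
Opt4: mass 1107≤1391, efficiency 94≥56 — dominates Opt8.
Opt6: mass 1150≤1391, efficiency 67≥56 — dominates Opt8.
Others (Opt1, Opt5, Opt7, Opt9, Opt10) are each worse than Opt8 on at least one objective.

Opt2, Opt3, Opt4, Opt6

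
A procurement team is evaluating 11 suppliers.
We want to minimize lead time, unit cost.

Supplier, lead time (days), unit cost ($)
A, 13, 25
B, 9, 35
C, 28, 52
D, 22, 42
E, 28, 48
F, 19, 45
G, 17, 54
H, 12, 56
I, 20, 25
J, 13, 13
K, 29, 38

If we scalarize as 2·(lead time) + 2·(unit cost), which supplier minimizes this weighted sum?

J

A: 2·13 + 2·25 = 76
B: 2·9 + 2·35 = 88
C: 2·28 + 2·52 = 160
D: 2·22 + 2·42 = 128
E: 2·28 + 2·48 = 152
F: 2·19 + 2·45 = 128
G: 2·17 + 2·54 = 142
H: 2·12 + 2·56 = 136
I: 2·20 + 2·25 = 90
J: 2·13 + 2·13 = 52
K: 2·29 + 2·38 = 134
Lowest: J at 52.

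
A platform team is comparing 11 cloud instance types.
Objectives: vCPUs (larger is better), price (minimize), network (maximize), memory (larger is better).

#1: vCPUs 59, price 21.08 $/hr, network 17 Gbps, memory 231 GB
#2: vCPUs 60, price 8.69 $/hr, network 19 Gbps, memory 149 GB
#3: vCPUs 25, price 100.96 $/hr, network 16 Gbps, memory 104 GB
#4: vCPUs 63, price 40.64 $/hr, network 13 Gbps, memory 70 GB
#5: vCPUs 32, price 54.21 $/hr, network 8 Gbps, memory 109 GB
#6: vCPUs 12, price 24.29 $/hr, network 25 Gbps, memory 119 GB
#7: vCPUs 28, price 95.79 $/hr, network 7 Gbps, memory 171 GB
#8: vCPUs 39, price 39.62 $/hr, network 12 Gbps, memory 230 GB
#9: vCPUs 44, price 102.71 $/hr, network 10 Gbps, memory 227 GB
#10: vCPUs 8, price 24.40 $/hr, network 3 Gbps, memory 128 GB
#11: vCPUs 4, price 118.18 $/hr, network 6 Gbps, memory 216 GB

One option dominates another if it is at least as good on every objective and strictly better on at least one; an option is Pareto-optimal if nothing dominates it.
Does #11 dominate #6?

#11 vs #6: #11 is worse on vCPUs (4 vs 12), so it does not dominate #6.

No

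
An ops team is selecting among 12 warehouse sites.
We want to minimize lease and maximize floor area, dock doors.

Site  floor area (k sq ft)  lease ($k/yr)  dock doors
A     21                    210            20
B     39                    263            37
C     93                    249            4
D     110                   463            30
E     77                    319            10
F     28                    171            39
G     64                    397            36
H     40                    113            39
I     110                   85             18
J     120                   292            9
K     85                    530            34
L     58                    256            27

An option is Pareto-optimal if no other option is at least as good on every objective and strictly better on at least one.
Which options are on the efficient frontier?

A: dominated by F (floor area 28≥21, lease 171≤210, dock doors 39≥20).
B: dominated by H (floor area 40≥39, lease 113≤263, dock doors 39≥37).
C: dominated by I (floor area 110≥93, lease 85≤249, dock doors 18≥4).
D: not dominated.
E: dominated by I (floor area 110≥77, lease 85≤319, dock doors 18≥10).
F: dominated by H (floor area 40≥28, lease 113≤171, dock doors 39≥39).
G: not dominated.
H: not dominated.
I: not dominated (best lease).
J: not dominated (best floor area).
K: not dominated.
L: not dominated.

D, G, H, I, J, K, L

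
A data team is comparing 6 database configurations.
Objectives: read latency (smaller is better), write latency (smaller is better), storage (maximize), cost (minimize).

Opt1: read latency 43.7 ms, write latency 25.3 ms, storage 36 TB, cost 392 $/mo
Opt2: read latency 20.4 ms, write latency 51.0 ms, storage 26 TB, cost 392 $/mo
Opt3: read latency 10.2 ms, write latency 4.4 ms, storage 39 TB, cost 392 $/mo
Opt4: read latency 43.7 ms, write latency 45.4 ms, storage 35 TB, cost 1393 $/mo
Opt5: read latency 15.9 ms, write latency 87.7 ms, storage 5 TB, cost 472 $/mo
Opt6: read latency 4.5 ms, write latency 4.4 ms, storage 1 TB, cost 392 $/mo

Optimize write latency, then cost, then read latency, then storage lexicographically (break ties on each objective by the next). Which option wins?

First minimize write latency: best is 4.4, kept {Opt3, Opt6}.
Then minimize cost: best is 392, kept {Opt3, Opt6}.
Then minimize read latency: best is 4.5, kept {Opt6}.

Opt6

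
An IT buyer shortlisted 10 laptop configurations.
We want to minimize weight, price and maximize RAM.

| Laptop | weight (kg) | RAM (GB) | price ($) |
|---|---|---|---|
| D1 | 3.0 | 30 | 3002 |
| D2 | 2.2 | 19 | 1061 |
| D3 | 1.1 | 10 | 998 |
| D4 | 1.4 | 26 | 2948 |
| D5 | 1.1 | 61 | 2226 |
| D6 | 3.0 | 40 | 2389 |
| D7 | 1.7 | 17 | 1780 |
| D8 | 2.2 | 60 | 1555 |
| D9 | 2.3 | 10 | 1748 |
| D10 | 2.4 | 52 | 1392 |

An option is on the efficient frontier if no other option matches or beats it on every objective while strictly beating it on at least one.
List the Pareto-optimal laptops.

D1: dominated by D5 (weight 1.1≤3.0, RAM 61≥30, price 2226≤3002).
D2: not dominated.
D3: not dominated (best price).
D4: dominated by D5 (weight 1.1≤1.4, RAM 61≥26, price 2226≤2948).
D5: not dominated (best RAM).
D6: dominated by D5 (weight 1.1≤3.0, RAM 61≥40, price 2226≤2389).
D7: not dominated.
D8: not dominated.
D9: dominated by D2 (weight 2.2≤2.3, RAM 19≥10, price 1061≤1748).
D10: not dominated.

D2, D3, D5, D7, D8, D10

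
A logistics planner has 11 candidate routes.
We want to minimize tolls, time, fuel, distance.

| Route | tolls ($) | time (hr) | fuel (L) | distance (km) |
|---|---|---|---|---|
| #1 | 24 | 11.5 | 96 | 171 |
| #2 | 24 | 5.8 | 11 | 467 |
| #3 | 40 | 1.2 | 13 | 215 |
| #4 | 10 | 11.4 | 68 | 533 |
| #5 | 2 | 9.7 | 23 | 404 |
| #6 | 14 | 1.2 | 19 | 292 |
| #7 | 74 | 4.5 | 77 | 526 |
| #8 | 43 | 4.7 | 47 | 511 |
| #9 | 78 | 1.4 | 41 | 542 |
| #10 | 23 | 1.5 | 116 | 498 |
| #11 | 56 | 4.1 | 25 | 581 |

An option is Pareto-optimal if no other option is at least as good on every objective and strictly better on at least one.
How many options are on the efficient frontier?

#1: not dominated (best distance).
#2: not dominated (best fuel).
#3: not dominated.
#4: dominated by #5 (tolls 2≤10, time 9.7≤11.4, fuel 23≤68, distance 404≤533).
#5: not dominated (best tolls).
#6: not dominated.
#7: dominated by #3 (tolls 40≤74, time 1.2≤4.5, fuel 13≤77, distance 215≤526).
#8: dominated by #3 (tolls 40≤43, time 1.2≤4.7, fuel 13≤47, distance 215≤511).
#9: dominated by #3 (tolls 40≤78, time 1.2≤1.4, fuel 13≤41, distance 215≤542).
#10: dominated by #6 (tolls 14≤23, time 1.2≤1.5, fuel 19≤116, distance 292≤498).
#11: dominated by #3 (tolls 40≤56, time 1.2≤4.1, fuel 13≤25, distance 215≤581).
Pareto-optimal: #1, #2, #3, #5, #6 → 5.

5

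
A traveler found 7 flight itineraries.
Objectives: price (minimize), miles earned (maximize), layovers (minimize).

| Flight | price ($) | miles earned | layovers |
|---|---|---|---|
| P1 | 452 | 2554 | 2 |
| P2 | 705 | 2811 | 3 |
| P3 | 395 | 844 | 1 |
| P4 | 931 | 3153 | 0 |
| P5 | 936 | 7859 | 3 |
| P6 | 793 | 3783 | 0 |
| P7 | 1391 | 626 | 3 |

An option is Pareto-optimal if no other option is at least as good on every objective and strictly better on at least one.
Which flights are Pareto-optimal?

P1: not dominated.
P2: not dominated.
P3: not dominated (best price).
P4: dominated by P6 (price 793≤931, miles earned 3783≥3153, layovers 0≤0).
P5: not dominated (best miles earned).
P6: not dominated.
P7: dominated by P1 (price 452≤1391, miles earned 2554≥626, layovers 2≤3).

P1, P2, P3, P5, P6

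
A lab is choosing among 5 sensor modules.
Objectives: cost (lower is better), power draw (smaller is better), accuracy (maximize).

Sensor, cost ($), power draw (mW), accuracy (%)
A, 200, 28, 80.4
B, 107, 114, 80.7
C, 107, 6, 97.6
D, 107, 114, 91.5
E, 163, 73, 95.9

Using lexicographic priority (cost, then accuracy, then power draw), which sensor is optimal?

C

First minimize cost: best is 107, kept {B, C, D}.
Then maximize accuracy: best is 97.6, kept {C}.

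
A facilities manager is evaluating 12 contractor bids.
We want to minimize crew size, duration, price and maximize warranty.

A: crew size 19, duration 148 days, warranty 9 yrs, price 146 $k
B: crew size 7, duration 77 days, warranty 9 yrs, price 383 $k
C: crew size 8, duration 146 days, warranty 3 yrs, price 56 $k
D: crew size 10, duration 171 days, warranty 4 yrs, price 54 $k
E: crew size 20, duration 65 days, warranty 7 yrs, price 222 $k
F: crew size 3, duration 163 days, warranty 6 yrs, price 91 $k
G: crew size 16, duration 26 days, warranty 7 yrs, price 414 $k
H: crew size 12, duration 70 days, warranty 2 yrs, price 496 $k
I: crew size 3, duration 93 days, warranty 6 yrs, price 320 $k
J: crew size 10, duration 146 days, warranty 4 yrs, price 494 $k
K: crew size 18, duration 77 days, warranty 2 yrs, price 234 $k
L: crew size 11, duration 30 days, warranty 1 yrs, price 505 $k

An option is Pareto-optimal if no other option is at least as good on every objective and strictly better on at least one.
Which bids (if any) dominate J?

B, I

B: crew size 7≤10, duration 77≤146, warranty 9≥4, price 383≤494 — dominates J.
I: crew size 3≤10, duration 93≤146, warranty 6≥4, price 320≤494 — dominates J.
Others (A, C, D, E, F, G, H, K, L) are each worse than J on at least one objective.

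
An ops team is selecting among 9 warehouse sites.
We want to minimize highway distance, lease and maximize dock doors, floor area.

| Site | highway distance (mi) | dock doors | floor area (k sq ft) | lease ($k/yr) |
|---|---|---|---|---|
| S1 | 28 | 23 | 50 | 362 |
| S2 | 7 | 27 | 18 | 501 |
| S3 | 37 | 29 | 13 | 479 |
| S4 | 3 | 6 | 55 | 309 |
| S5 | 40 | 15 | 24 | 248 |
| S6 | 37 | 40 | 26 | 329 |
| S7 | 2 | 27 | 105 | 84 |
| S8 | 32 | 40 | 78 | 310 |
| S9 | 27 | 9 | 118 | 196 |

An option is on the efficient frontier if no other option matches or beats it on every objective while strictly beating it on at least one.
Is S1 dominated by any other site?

Yes

S7 vs S1: highway distance 2≤28, dock doors 27≥23, floor area 105≥50, lease 84≤362 — S7 is at least as good on every objective and strictly better on at least one, so S7 dominates S1.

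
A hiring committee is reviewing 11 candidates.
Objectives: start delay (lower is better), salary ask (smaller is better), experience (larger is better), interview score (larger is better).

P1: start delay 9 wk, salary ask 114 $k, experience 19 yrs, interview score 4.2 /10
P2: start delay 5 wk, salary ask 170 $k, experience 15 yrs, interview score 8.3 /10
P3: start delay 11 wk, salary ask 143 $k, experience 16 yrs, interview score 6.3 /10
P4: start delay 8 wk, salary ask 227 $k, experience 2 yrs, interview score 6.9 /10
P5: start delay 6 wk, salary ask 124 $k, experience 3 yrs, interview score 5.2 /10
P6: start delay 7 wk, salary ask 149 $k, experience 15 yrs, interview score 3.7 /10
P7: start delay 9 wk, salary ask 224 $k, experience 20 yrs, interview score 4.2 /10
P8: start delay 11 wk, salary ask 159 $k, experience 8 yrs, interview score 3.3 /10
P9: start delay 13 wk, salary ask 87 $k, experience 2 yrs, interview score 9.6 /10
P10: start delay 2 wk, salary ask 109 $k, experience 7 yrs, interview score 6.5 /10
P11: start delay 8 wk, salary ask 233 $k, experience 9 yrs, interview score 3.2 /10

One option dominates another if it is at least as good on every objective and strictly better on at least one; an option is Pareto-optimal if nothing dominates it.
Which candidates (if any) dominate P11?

P2: start delay 5≤8, salary ask 170≤233, experience 15≥9, interview score 8.3≥3.2 — dominates P11.
P6: start delay 7≤8, salary ask 149≤233, experience 15≥9, interview score 3.7≥3.2 — dominates P11.
Others (P1, P3, P4, P5, P7, P8, P9, P10) are each worse than P11 on at least one objective.

P2, P6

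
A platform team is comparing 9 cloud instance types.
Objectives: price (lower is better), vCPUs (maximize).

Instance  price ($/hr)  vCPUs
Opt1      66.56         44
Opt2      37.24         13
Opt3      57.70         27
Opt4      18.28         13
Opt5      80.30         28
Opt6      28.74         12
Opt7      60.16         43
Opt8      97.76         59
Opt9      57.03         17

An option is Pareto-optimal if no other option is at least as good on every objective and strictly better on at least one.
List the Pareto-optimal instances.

Opt1, Opt3, Opt4, Opt7, Opt8, Opt9

Opt1: not dominated.
Opt2: dominated by Opt4 (price 18.28≤37.24, vCPUs 13≥13).
Opt3: not dominated.
Opt4: not dominated (best price).
Opt5: dominated by Opt1 (price 66.56≤80.30, vCPUs 44≥28).
Opt6: dominated by Opt4 (price 18.28≤28.74, vCPUs 13≥12).
Opt7: not dominated.
Opt8: not dominated (best vCPUs).
Opt9: not dominated.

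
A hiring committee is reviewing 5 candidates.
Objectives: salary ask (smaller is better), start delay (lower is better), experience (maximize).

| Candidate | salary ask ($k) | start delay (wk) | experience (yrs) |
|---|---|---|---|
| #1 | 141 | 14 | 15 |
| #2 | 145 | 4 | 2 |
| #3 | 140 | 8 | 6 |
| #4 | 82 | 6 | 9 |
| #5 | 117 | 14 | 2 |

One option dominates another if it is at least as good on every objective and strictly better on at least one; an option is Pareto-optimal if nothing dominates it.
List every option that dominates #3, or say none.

#4: salary ask 82≤140, start delay 6≤8, experience 9≥6 — dominates #3.
Others (#1, #2, #5) are each worse than #3 on at least one objective.

#4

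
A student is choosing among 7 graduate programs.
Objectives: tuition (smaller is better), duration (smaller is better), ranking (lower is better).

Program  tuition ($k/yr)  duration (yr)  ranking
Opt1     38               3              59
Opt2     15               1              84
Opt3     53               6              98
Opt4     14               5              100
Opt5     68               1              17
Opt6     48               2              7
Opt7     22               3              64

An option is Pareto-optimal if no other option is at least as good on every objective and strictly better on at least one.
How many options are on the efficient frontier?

6

Opt1: not dominated.
Opt2: not dominated.
Opt3: dominated by Opt1 (tuition 38≤53, duration 3≤6, ranking 59≤98).
Opt4: not dominated (best tuition).
Opt5: not dominated.
Opt6: not dominated (best ranking).
Opt7: not dominated.
Pareto-optimal: Opt1, Opt2, Opt4, Opt5, Opt6, Opt7 → 6.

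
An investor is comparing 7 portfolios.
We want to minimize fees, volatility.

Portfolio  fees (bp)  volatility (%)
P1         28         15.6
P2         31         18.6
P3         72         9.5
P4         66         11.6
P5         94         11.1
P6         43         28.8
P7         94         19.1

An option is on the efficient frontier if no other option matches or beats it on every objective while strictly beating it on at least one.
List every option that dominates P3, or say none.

P1: worse on volatility (15.6 vs 9.5).
P2: worse on volatility (18.6 vs 9.5).
P4: worse on volatility (11.6 vs 9.5).
P5: worse on fees (94 vs 72).
P6: worse on volatility (28.8 vs 9.5).
P7: worse on fees (94 vs 72).
No option dominates P3.

none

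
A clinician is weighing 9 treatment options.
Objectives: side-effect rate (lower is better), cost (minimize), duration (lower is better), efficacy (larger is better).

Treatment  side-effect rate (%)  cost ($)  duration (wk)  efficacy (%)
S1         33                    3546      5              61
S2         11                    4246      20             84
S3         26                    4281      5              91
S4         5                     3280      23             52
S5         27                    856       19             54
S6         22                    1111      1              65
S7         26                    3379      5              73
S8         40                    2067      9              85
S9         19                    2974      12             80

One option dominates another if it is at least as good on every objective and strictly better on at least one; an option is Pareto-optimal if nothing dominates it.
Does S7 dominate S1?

S7 vs S1: side-effect rate 26≤33, cost 3379≤3546, duration 5≤5, efficacy 73≥61 — S7 is at least as good on every objective with at least one strict improvement.

Yes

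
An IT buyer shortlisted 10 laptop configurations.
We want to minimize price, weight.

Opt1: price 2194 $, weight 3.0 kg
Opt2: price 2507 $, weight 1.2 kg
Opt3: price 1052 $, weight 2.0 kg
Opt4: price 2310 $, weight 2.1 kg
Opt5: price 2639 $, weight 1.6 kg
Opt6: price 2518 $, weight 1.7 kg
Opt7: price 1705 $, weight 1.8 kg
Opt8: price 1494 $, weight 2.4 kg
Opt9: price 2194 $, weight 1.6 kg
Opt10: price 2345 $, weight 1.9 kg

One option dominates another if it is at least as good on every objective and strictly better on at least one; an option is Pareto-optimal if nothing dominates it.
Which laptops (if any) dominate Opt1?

Opt3: price 1052≤2194, weight 2.0≤3.0 — dominates Opt1.
Opt7: price 1705≤2194, weight 1.8≤3.0 — dominates Opt1.
Opt8: price 1494≤2194, weight 2.4≤3.0 — dominates Opt1.
Opt9: price 2194≤2194, weight 1.6≤3.0 — dominates Opt1.
Others (Opt2, Opt4, Opt5, Opt6, Opt10) are each worse than Opt1 on at least one objective.

Opt3, Opt7, Opt8, Opt9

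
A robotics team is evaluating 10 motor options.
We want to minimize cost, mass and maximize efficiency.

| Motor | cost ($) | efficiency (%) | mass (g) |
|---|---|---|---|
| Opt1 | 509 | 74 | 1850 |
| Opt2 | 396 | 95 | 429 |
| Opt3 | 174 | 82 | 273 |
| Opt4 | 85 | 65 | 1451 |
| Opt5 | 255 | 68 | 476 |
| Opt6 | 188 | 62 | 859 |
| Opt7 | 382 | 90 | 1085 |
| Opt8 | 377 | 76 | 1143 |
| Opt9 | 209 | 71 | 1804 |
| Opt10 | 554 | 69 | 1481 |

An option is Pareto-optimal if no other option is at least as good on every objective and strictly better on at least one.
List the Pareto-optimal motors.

Opt1: dominated by Opt2 (cost 396≤509, efficiency 95≥74, mass 429≤1850).
Opt2: not dominated (best efficiency).
Opt3: not dominated (best mass).
Opt4: not dominated (best cost).
Opt5: dominated by Opt3 (cost 174≤255, efficiency 82≥68, mass 273≤476).
Opt6: dominated by Opt3 (cost 174≤188, efficiency 82≥62, mass 273≤859).
Opt7: not dominated.
Opt8: dominated by Opt3 (cost 174≤377, efficiency 82≥76, mass 273≤1143).
Opt9: dominated by Opt3 (cost 174≤209, efficiency 82≥71, mass 273≤1804).
Opt10: dominated by Opt2 (cost 396≤554, efficiency 95≥69, mass 429≤1481).

Opt2, Opt3, Opt4, Opt7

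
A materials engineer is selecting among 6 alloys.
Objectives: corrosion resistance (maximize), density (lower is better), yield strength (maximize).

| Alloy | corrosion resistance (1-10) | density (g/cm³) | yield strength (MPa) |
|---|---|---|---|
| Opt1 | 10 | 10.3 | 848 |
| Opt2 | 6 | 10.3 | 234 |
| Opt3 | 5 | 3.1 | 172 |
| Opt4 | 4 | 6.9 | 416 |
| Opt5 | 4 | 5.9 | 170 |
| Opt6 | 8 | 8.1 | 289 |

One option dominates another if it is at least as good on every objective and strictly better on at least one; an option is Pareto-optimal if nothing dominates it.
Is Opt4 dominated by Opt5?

Opt5 vs Opt4: Opt5 is worse on yield strength (170 vs 416), so it does not dominate Opt4.

No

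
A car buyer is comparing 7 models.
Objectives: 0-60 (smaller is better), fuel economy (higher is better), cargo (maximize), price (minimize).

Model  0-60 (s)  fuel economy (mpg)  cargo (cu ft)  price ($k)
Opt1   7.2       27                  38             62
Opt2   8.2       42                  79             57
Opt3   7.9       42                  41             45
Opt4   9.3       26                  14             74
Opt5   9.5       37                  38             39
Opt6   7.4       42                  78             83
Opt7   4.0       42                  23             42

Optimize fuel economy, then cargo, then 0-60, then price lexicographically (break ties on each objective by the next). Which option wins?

First maximize fuel economy: best is 42, kept {Opt2, Opt3, Opt6, Opt7}.
Then maximize cargo: best is 79, kept {Opt2}.

Opt2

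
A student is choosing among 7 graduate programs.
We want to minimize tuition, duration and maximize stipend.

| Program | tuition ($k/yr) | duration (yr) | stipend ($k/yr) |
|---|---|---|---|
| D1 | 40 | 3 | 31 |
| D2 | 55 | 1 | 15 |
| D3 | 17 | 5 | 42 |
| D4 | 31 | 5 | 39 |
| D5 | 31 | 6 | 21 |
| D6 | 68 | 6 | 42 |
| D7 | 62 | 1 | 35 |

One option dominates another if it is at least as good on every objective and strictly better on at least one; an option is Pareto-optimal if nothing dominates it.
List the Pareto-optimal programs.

D1: not dominated.
D2: not dominated.
D3: not dominated (best tuition).
D4: dominated by D3 (tuition 17≤31, duration 5≤5, stipend 42≥39).
D5: dominated by D3 (tuition 17≤31, duration 5≤6, stipend 42≥21).
D6: dominated by D3 (tuition 17≤68, duration 5≤6, stipend 42≥42).
D7: not dominated.

D1, D2, D3, D7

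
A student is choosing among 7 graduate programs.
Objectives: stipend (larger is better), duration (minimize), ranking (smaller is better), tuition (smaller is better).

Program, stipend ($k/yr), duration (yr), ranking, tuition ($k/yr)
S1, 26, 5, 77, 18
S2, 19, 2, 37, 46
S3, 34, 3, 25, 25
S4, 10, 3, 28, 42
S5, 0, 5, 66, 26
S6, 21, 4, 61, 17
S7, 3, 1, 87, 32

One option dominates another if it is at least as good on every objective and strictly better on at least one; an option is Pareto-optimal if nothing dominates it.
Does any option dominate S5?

Yes

S3 vs S5: stipend 34≥0, duration 3≤5, ranking 25≤66, tuition 25≤26 — S3 is at least as good on every objective and strictly better on at least one, so S3 dominates S5.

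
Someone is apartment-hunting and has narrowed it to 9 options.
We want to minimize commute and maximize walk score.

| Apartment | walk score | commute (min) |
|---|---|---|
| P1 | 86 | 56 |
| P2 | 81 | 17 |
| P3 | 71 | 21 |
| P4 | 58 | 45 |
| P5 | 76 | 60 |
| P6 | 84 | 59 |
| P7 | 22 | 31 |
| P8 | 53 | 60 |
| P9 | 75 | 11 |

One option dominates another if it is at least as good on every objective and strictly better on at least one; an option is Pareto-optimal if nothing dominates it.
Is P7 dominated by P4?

P4 vs P7: P4 is worse on commute (45 vs 31), so it does not dominate P7.

No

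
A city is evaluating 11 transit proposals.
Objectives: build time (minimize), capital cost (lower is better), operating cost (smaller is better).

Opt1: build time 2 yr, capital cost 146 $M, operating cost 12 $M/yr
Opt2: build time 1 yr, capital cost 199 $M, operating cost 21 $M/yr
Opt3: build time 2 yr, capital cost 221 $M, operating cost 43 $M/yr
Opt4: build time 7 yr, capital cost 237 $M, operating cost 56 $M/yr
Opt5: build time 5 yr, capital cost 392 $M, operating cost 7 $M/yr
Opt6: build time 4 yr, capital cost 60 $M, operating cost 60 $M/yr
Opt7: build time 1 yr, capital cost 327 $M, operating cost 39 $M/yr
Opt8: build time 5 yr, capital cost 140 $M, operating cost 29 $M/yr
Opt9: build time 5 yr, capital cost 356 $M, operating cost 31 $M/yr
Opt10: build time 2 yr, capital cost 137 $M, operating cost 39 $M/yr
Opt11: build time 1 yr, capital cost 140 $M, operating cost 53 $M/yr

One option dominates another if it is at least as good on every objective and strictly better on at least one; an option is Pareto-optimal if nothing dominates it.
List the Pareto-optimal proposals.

Opt1: not dominated.
Opt2: not dominated.
Opt3: dominated by Opt1 (build time 2≤2, capital cost 146≤221, operating cost 12≤43).
Opt4: dominated by Opt1 (build time 2≤7, capital cost 146≤237, operating cost 12≤56).
Opt5: not dominated (best operating cost).
Opt6: not dominated (best capital cost).
Opt7: dominated by Opt2 (build time 1≤1, capital cost 199≤327, operating cost 21≤39).
Opt8: not dominated.
Opt9: dominated by Opt1 (build time 2≤5, capital cost 146≤356, operating cost 12≤31).
Opt10: not dominated.
Opt11: not dominated.

Opt1, Opt2, Opt5, Opt6, Opt8, Opt10, Opt11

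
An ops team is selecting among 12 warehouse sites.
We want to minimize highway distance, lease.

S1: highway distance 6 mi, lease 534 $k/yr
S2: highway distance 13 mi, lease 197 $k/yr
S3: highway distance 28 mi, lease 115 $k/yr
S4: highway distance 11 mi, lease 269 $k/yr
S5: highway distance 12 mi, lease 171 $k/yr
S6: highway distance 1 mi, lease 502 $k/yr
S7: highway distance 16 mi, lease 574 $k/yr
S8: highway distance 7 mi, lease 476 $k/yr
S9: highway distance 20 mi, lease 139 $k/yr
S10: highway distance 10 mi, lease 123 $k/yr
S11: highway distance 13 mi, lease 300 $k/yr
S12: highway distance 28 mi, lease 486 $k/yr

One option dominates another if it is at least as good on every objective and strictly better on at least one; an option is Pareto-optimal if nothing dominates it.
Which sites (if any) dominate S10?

S1: worse on lease (534 vs 123).
S2: worse on highway distance (13 vs 10).
S3: worse on highway distance (28 vs 10).
S4: worse on highway distance (11 vs 10).
S5: worse on highway distance (12 vs 10).
S6: worse on lease (502 vs 123).
S7: worse on highway distance (16 vs 10).
S8: worse on lease (476 vs 123).
S9: worse on highway distance (20 vs 10).
S11: worse on highway distance (13 vs 10).
S12: worse on highway distance (28 vs 10).
No option dominates S10.

none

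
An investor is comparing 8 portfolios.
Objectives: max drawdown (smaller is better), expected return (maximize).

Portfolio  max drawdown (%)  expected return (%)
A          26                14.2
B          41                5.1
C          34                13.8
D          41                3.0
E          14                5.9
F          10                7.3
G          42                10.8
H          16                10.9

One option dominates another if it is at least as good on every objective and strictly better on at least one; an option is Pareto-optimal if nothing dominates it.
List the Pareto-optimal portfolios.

A: not dominated (best expected return).
B: dominated by A (max drawdown 26≤41, expected return 14.2≥5.1).
C: dominated by A (max drawdown 26≤34, expected return 14.2≥13.8).
D: dominated by A (max drawdown 26≤41, expected return 14.2≥3.0).
E: dominated by F (max drawdown 10≤14, expected return 7.3≥5.9).
F: not dominated (best max drawdown).
G: dominated by A (max drawdown 26≤42, expected return 14.2≥10.8).
H: not dominated.

A, F, H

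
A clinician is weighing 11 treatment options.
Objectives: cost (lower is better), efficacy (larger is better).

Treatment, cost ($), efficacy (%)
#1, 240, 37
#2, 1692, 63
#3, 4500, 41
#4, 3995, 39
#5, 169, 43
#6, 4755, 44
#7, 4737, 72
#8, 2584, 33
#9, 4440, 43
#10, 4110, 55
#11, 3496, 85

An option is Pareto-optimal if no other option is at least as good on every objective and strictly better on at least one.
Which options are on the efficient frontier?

#1: dominated by #5 (cost 169≤240, efficacy 43≥37).
#2: not dominated.
#3: dominated by #2 (cost 1692≤4500, efficacy 63≥41).
#4: dominated by #2 (cost 1692≤3995, efficacy 63≥39).
#5: not dominated (best cost).
#6: dominated by #2 (cost 1692≤4755, efficacy 63≥44).
#7: dominated by #11 (cost 3496≤4737, efficacy 85≥72).
#8: dominated by #1 (cost 240≤2584, efficacy 37≥33).
#9: dominated by #2 (cost 1692≤4440, efficacy 63≥43).
#10: dominated by #2 (cost 1692≤4110, efficacy 63≥55).
#11: not dominated (best efficacy).

#2, #5, #11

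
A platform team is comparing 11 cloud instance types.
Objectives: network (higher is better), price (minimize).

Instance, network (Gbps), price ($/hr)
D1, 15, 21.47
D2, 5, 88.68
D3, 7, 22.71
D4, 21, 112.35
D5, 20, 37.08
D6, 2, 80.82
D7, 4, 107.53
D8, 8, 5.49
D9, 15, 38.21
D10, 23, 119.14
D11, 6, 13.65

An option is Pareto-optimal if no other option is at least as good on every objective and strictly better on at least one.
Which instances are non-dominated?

D1: not dominated.
D2: dominated by D1 (network 15≥5, price 21.47≤88.68).
D3: dominated by D1 (network 15≥7, price 21.47≤22.71).
D4: not dominated.
D5: not dominated.
D6: dominated by D1 (network 15≥2, price 21.47≤80.82).
D7: dominated by D1 (network 15≥4, price 21.47≤107.53).
D8: not dominated (best price).
D9: dominated by D1 (network 15≥15, price 21.47≤38.21).
D10: not dominated (best network).
D11: dominated by D8 (network 8≥6, price 5.49≤13.65).

D1, D4, D5, D8, D10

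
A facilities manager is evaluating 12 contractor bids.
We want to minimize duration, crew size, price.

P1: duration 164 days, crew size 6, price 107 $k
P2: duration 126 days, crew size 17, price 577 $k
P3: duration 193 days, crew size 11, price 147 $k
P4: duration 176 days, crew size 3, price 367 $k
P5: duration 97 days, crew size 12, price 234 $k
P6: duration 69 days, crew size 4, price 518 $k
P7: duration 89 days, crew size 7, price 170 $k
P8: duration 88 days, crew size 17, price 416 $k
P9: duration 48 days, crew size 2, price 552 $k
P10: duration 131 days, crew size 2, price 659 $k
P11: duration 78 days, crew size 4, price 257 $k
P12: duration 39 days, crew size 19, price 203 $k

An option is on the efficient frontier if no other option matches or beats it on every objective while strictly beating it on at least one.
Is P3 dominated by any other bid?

P1 vs P3: duration 164≤193, crew size 6≤11, price 107≤147 — P1 is at least as good on every objective and strictly better on at least one, so P1 dominates P3.

Yes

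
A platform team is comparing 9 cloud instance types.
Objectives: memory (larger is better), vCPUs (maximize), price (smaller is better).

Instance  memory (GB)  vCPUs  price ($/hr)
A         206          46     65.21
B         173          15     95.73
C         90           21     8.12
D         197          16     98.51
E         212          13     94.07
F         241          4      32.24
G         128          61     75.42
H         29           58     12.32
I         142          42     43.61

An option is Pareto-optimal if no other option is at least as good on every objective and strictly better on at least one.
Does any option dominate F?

A: worse on memory (206 vs 241).
B: worse on memory (173 vs 241).
C: worse on memory (90 vs 241).
D: worse on memory (197 vs 241).
E: worse on memory (212 vs 241).
G: worse on memory (128 vs 241).
H: worse on memory (29 vs 241).
I: worse on memory (142 vs 241).
No option is at least as good as F on every objective and strictly better on one.

No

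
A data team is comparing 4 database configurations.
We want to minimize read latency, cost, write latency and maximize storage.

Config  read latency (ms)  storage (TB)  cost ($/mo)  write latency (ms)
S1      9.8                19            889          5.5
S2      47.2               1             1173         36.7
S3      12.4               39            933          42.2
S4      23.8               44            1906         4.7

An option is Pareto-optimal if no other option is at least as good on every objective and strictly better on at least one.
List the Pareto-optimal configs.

S1, S3, S4

S1: not dominated (best read latency).
S2: dominated by S1 (read latency 9.8≤47.2, storage 19≥1, cost 889≤1173, write latency 5.5≤36.7).
S3: not dominated.
S4: not dominated (best storage).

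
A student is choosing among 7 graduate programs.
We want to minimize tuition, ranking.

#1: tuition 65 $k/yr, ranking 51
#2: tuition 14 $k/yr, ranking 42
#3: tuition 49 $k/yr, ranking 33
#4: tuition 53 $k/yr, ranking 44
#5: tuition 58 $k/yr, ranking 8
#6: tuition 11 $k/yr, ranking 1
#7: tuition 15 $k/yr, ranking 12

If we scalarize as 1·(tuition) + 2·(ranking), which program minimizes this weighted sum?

#1: 1·65 + 2·51 = 167
#2: 1·14 + 2·42 = 98
#3: 1·49 + 2·33 = 115
#4: 1·53 + 2·44 = 141
#5: 1·58 + 2·8 = 74
#6: 1·11 + 2·1 = 13
#7: 1·15 + 2·12 = 39
Lowest: #6 at 13.

#6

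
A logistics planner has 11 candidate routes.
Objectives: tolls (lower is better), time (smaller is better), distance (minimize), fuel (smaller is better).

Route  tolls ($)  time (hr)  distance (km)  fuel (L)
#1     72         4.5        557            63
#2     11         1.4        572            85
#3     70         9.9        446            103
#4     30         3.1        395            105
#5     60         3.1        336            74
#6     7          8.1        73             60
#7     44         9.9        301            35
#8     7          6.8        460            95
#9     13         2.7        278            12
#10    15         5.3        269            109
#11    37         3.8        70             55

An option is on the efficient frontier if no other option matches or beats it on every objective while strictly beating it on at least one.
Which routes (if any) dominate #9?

#1: worse on tolls (72 vs 13).
#2: worse on distance (572 vs 278).
#3: worse on tolls (70 vs 13).
#4: worse on tolls (30 vs 13).
#5: worse on tolls (60 vs 13).
#6: worse on time (8.1 vs 2.7).
#7: worse on tolls (44 vs 13).
#8: worse on time (6.8 vs 2.7).
#10: worse on tolls (15 vs 13).
#11: worse on tolls (37 vs 13).
No option dominates #9.

none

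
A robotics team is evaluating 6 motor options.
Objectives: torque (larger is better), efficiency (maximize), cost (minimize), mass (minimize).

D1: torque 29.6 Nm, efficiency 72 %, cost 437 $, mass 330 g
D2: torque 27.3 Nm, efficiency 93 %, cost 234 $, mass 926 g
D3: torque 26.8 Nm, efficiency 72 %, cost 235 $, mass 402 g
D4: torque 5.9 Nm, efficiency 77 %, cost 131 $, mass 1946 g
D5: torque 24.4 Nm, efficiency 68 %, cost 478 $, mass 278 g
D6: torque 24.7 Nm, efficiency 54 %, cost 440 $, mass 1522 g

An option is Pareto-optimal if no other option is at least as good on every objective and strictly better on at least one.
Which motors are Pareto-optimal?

D1: not dominated (best torque).
D2: not dominated (best efficiency).
D3: not dominated.
D4: not dominated (best cost).
D5: not dominated (best mass).
D6: dominated by D1 (torque 29.6≥24.7, efficiency 72≥54, cost 437≤440, mass 330≤1522).

D1, D2, D3, D4, D5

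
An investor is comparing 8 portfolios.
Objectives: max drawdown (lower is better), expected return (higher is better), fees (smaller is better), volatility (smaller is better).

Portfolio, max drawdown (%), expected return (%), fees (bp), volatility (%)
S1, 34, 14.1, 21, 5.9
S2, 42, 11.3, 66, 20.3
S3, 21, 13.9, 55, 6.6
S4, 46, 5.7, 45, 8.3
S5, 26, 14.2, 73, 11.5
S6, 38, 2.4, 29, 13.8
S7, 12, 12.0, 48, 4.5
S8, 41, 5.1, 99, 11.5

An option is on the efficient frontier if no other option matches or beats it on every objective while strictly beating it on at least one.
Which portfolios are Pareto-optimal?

S1: not dominated (best fees).
S2: dominated by S1 (max drawdown 34≤42, expected return 14.1≥11.3, fees 21≤66, volatility 5.9≤20.3).
S3: not dominated.
S4: dominated by S1 (max drawdown 34≤46, expected return 14.1≥5.7, fees 21≤45, volatility 5.9≤8.3).
S5: not dominated (best expected return).
S6: dominated by S1 (max drawdown 34≤38, expected return 14.1≥2.4, fees 21≤29, volatility 5.9≤13.8).
S7: not dominated (best max drawdown).
S8: dominated by S1 (max drawdown 34≤41, expected return 14.1≥5.1, fees 21≤99, volatility 5.9≤11.5).

S1, S3, S5, S7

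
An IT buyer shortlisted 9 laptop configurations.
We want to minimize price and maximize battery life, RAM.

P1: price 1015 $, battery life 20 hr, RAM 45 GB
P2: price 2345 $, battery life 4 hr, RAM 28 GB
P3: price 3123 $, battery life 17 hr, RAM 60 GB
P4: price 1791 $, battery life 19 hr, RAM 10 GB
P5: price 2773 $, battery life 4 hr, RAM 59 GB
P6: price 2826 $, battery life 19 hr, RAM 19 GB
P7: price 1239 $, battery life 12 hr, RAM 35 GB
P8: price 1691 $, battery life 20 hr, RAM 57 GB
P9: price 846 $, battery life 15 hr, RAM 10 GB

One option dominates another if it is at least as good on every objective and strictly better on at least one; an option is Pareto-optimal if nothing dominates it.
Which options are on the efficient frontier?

P1: not dominated.
P2: dominated by P1 (price 1015≤2345, battery life 20≥4, RAM 45≥28).
P3: not dominated (best RAM).
P4: dominated by P1 (price 1015≤1791, battery life 20≥19, RAM 45≥10).
P5: not dominated.
P6: dominated by P1 (price 1015≤2826, battery life 20≥19, RAM 45≥19).
P7: dominated by P1 (price 1015≤1239, battery life 20≥12, RAM 45≥35).
P8: not dominated.
P9: not dominated (best price).

P1, P3, P5, P8, P9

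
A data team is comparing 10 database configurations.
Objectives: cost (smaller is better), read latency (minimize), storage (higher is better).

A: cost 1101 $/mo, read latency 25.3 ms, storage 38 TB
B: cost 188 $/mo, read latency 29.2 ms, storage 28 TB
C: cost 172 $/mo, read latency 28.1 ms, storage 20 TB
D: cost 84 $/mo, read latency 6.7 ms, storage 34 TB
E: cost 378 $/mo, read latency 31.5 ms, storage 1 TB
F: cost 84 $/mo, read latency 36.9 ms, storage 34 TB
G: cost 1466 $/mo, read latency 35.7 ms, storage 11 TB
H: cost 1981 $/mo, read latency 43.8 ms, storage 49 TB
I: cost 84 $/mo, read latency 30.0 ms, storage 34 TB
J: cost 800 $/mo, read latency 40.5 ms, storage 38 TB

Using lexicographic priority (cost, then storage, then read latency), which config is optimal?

First minimize cost: best is 84, kept {D, F, I}.
Then maximize storage: best is 34, kept {D, F, I}.
Then minimize read latency: best is 6.7, kept {D}.

D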